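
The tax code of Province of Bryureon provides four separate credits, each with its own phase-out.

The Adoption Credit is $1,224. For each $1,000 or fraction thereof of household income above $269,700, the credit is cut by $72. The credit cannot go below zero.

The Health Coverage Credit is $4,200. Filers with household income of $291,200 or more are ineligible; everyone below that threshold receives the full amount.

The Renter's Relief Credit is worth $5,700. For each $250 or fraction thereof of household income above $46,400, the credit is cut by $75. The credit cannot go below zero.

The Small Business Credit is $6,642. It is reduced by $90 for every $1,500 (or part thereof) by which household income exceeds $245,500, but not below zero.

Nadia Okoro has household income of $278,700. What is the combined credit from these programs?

$9,348

Adoption Credit: income exceeds $269,700 by $9,000, which is 9 full-or-partial $1,000 increments; reduction = 9 × $72 = $648, leaving $576.
Health Coverage Credit: $278,700 is below the $291,200 cutoff, so the full $4,200 applies.
Renter's Relief Credit: income exceeds $46,400 by $232,300 → 930 increments × $75 = $69,750 ≥ base, so the credit is $0.
Small Business Credit: income exceeds $245,500 by $33,200, which is 23 full-or-partial $1,500 increments; reduction = 23 × $90 = $2,070, leaving $4,572.
Total: $576 + $4,200 + $0 + $4,572 = $9,348.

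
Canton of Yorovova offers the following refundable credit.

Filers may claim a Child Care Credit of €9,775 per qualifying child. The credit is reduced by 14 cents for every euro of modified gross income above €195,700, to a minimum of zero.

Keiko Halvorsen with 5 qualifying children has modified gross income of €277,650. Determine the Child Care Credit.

€37,402

Child Care Credit: base = 5 × €9,775 = €48,875. 14% of the €81,950 excess over €195,700 is €11,473; credit = €48,875 − €11,473 = €37,402.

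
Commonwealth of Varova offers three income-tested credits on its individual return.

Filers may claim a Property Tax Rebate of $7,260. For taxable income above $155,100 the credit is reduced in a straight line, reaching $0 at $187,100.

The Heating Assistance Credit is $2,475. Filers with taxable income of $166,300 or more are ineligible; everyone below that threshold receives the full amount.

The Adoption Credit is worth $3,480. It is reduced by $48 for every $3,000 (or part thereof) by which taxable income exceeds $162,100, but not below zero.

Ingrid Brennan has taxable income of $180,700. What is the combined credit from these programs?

Property Tax Rebate: $180,700 is $25,600 into a $32,000 phase-out range, leaving 6,400/32,000 of the credit: $7,260 × 6,400/32,000 = $1,452.
Heating Assistance Credit: $180,700 meets or exceeds the $166,300 cutoff, so the credit is $0.
Adoption Credit: income exceeds $162,100 by $18,600, which is 7 full-or-partial $3,000 increments; reduction = 7 × $48 = $336, leaving $3,144.
Total: $1,452 + $0 + $3,144 = $4,596.

$4,596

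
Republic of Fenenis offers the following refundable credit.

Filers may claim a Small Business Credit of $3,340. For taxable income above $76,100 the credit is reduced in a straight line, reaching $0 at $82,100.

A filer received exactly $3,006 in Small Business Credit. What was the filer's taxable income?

$3,006 is 3,006/3,340 of the full $3,340, so 334/3,340 of the $6,000 range has been used: income = $76,100 + $6,000 × 334/3,340 = $76,700.

$76,700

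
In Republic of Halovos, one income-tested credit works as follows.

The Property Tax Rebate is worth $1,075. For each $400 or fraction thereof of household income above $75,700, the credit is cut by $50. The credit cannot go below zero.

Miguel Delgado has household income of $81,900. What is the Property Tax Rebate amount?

$275

Property Tax Rebate: income exceeds $75,700 by $6,200, which is 16 full-or-partial $400 increments; reduction = 16 × $50 = $800, leaving $275.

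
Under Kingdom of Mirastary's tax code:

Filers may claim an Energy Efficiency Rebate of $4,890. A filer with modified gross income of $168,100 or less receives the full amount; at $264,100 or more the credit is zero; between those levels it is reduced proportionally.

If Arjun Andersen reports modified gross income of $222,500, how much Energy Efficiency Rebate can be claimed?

$2,119

Energy Efficiency Rebate: $222,500 is $54,400 into a $96,000 phase-out range, leaving 41,600/96,000 of the credit: $4,890 × 41,600/96,000 = $2,119.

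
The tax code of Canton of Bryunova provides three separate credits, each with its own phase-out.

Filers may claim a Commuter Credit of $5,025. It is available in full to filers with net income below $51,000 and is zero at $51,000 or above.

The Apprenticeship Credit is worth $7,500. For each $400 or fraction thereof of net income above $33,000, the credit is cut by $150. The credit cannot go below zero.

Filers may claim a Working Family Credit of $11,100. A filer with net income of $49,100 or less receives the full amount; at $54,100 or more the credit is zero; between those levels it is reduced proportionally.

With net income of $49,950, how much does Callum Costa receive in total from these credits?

$15,288

Commuter Credit: $49,950 is below the $51,000 cutoff, so the full $5,025 applies.
Apprenticeship Credit: income exceeds $33,000 by $16,950, which is 43 full-or-partial $400 increments; reduction = 43 × $150 = $6,450, leaving $1,050.
Working Family Credit: $49,950 is $850 into a $5,000 phase-out range, leaving 4,150/5,000 of the credit: $11,100 × 4,150/5,000 = $9,213.
Total: $5,025 + $1,050 + $9,213 = $15,288.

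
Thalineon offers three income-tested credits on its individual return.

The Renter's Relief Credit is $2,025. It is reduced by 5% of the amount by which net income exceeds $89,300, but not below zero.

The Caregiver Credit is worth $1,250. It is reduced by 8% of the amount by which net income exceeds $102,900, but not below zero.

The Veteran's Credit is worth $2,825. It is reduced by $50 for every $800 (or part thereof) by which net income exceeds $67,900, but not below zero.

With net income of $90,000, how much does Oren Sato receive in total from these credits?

Renter's Relief Credit: 5% of the $700 excess over $89,300 is $35; credit = $2,025 − $35 = $1,990.
Caregiver Credit: $90,000 is at or below the $102,900 threshold, so the full $1,250 applies.
Veteran's Credit: income exceeds $67,900 by $22,100, which is 28 full-or-partial $800 increments; reduction = 28 × $50 = $1,400, leaving $1,425.
Total: $1,990 + $1,250 + $1,425 = $4,665.

$4,665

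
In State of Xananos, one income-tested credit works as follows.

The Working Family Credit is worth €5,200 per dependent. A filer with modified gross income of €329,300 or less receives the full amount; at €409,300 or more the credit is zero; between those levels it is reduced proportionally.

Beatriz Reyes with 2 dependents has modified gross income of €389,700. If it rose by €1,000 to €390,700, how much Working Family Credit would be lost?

€130

At €389,700 — base = 2 × €5,200 = €10,400. €389,700 is €60,400 into a €80,000 phase-out range, leaving 19,600/80,000 of the credit: €10,400 × 19,600/80,000 = €2,548.
At €390,700 — base = 2 × €5,200 = €10,400. €390,700 is €61,400 into a €80,000 phase-out range, leaving 18,600/80,000 of the credit: €10,400 × 18,600/80,000 = €2,418.
Lost: €2,548 − €2,418 = €130.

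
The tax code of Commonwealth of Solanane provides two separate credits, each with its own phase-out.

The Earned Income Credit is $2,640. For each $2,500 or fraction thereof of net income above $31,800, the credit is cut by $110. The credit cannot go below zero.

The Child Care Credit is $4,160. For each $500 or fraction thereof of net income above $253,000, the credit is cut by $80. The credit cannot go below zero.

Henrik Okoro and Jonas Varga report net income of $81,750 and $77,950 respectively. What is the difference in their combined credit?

Henrik ($81,750): Earned Income Credit: income exceeds $31,800 by $49,950, which is 20 full-or-partial $2,500 increments; reduction = 20 × $110 = $2,200, leaving $440. Child Care Credit: $81,750 is at or below the $253,000 threshold, so the full $4,160 applies. total $440 + $4,160 = $4,600
Jonas ($77,950): Earned Income Credit: income exceeds $31,800 by $46,150, which is 19 full-or-partial $2,500 increments; reduction = 19 × $110 = $2,090, leaving $550. Child Care Credit: $77,950 is at or below the $253,000 threshold, so the full $4,160 applies. total $550 + $4,160 = $4,710
Difference: |$4,600 − $4,710| = $110.

$110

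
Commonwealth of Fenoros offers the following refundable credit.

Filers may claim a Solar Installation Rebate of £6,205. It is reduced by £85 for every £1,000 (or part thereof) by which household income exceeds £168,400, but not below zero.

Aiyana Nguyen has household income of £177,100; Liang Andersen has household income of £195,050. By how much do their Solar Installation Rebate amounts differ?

£1,530

Aiyana (£177,100): Solar Installation Rebate: income exceeds £168,400 by £8,700, which is 9 full-or-partial £1,000 increments; reduction = 9 × £85 = £765, leaving £5,440.
Liang (£195,050): Solar Installation Rebate: income exceeds £168,400 by £26,650, which is 27 full-or-partial £1,000 increments; reduction = 27 × £85 = £2,295, leaving £3,910.
Difference: |£5,440 − £3,910| = £1,530.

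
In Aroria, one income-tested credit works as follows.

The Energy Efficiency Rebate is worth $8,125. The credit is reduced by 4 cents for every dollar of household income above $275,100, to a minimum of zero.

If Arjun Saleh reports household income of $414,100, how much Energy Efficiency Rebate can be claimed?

$2,565

Energy Efficiency Rebate: 4% of the $139,000 excess over $275,100 is $5,560; credit = $8,125 − $5,560 = $2,565.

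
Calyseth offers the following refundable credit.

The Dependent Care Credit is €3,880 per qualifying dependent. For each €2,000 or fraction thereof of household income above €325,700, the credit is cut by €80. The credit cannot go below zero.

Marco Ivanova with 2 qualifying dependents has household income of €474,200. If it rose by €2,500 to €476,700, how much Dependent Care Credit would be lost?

At €474,200 — base = 2 × €3,880 = €7,760. income exceeds €325,700 by €148,500, which is 75 full-or-partial €2,000 increments; reduction = 75 × €80 = €6,000, leaving €1,760.
At €476,700 — base = 2 × €3,880 = €7,760. income exceeds €325,700 by €151,000, which is 76 full-or-partial €2,000 increments; reduction = 76 × €80 = €6,080, leaving €1,680.
Lost: €1,760 − €1,680 = €80.

€80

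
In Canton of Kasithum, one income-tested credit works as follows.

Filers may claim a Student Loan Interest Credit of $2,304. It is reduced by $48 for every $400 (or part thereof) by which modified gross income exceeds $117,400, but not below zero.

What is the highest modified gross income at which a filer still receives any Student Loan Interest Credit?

After 47 increments the reduction is 47 × $48 = $2,256, leaving $48; one more increment wipes it out. Increment 47 ends at excess 47 × $400 = $18,800, so the highest qualifying income is $117,400 + $18,800 = $136,200.

$136,200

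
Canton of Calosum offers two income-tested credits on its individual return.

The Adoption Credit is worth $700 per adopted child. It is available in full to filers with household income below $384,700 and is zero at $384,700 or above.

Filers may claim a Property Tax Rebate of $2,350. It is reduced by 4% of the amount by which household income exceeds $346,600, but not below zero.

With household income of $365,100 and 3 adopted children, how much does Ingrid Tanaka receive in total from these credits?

Adoption Credit: base = 3 × $700 = $2,100. $365,100 is below the $384,700 cutoff, so the full $2,100 applies.
Property Tax Rebate: 4% of the $18,500 excess over $346,600 is $740; credit = $2,350 − $740 = $1,610.
Total: $2,100 + $1,610 = $3,710.

$3,710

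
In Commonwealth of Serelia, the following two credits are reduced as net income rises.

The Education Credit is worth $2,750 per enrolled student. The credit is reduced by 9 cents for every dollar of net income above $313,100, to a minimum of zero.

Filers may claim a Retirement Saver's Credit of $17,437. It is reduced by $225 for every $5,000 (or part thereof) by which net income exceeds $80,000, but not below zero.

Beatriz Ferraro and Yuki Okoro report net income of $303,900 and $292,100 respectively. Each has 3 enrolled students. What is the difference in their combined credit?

Beatriz ($303,900): Education Credit: base = 3 × $2,750 = $8,250. $303,900 is at or below the $313,100 threshold, so the full $8,250 applies. Retirement Saver's Credit: income exceeds $80,000 by $223,900, which is 45 full-or-partial $5,000 increments; reduction = 45 × $225 = $10,125, leaving $7,312. total $8,250 + $7,312 = $15,562
Yuki ($292,100): Education Credit: base = 3 × $2,750 = $8,250. $292,100 is at or below the $313,100 threshold, so the full $8,250 applies. Retirement Saver's Credit: income exceeds $80,000 by $212,100, which is 43 full-or-partial $5,000 increments; reduction = 43 × $225 = $9,675, leaving $7,762. total $8,250 + $7,762 = $16,012
Difference: |$15,562 − $16,012| = $450.

$450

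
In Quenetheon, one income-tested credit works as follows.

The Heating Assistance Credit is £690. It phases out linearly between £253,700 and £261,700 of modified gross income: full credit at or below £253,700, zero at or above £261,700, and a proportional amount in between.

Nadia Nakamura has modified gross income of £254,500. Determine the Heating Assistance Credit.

£621

Heating Assistance Credit: £254,500 is £800 into a £8,000 phase-out range, leaving 7,200/8,000 of the credit: £690 × 7,200/8,000 = £621.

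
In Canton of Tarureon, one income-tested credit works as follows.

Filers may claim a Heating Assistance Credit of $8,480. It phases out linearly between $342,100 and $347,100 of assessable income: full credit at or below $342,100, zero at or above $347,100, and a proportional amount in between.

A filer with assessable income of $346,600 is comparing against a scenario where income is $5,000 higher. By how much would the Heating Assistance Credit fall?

At $346,600 — $346,600 is $4,500 into a $5,000 phase-out range, leaving 500/5,000 of the credit: $8,480 × 500/5,000 = $848.
At $351,600 — $351,600 is at or above $347,100, so the credit is $0.
Lost: $848 − $0 = $848.

$848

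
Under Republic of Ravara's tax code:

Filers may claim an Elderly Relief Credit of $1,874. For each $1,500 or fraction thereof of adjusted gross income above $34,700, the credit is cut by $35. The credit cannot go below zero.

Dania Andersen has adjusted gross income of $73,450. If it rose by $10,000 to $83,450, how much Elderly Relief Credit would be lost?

$245

At $73,450 — income exceeds $34,700 by $38,750, which is 26 full-or-partial $1,500 increments; reduction = 26 × $35 = $910, leaving $964.
At $83,450 — income exceeds $34,700 by $48,750, which is 33 full-or-partial $1,500 increments; reduction = 33 × $35 = $1,155, leaving $719.
Lost: $964 − $719 = $245.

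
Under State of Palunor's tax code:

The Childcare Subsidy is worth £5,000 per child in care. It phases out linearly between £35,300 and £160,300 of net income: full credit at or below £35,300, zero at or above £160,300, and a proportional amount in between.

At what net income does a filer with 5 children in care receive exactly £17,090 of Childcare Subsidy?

£74,850

Full credit = 5 × £5,000 = £25,000.
£17,090 is 17,090/25,000 of the full £25,000, so 7,910/25,000 of the £125,000 range has been used: income = £35,300 + £125,000 × 7,910/25,000 = £74,850.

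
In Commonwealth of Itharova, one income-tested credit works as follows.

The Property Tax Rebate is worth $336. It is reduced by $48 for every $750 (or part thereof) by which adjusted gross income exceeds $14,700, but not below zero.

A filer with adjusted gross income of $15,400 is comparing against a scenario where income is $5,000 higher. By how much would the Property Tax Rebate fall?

At $15,400 — income exceeds $14,700 by $700, which is 1 full-or-partial $750 increment; reduction = 1 × $48 = $48, leaving $288.
At $20,400 — income exceeds $14,700 by $5,700 → 8 increments × $48 = $384 ≥ base, so the credit is $0.
Lost: $288 − $0 = $288.

$288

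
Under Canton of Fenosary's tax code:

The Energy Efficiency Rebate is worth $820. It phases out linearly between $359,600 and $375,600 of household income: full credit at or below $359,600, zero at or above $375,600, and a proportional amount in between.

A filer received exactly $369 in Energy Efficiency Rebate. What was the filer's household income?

$368,400

$369 is 369/820 of the full $820, so 451/820 of the $16,000 range has been used: income = $359,600 + $16,000 × 451/820 = $368,400.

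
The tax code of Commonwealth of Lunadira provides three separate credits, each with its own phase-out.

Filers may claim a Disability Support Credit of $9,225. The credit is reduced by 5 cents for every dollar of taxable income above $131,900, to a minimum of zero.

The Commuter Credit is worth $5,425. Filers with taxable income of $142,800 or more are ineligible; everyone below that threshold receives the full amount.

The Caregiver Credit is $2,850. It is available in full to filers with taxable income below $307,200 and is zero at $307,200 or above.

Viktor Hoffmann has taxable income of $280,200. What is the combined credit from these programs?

Disability Support Credit: 5% of the $148,300 excess over $131,900 is $7,415; credit = $9,225 − $7,415 = $1,810.
Commuter Credit: $280,200 meets or exceeds the $142,800 cutoff, so the credit is $0.
Caregiver Credit: $280,200 is below the $307,200 cutoff, so the full $2,850 applies.
Total: $1,810 + $0 + $2,850 = $4,660.

$4,660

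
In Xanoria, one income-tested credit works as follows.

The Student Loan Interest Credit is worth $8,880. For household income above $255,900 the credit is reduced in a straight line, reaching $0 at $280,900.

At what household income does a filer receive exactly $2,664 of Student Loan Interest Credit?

$2,664 is 2,664/8,880 of the full $8,880, so 6,216/8,880 of the $25,000 range has been used: income = $255,900 + $25,000 × 6,216/8,880 = $273,400.

$273,400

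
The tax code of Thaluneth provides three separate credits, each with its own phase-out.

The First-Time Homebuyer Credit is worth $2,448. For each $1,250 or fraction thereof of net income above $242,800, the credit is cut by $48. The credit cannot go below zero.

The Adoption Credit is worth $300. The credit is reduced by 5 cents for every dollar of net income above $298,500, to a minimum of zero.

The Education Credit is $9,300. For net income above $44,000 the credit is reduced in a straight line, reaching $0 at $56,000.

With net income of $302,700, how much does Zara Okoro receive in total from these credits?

$234

First-Time Homebuyer Credit: income exceeds $242,800 by $59,900, which is 48 full-or-partial $1,250 increments; reduction = 48 × $48 = $2,304, leaving $144.
Adoption Credit: 5% of the $4,200 excess over $298,500 is $210; credit = $300 − $210 = $90.
Education Credit: $302,700 is at or above $56,000, so the credit is $0.
Total: $144 + $90 + $0 = $234.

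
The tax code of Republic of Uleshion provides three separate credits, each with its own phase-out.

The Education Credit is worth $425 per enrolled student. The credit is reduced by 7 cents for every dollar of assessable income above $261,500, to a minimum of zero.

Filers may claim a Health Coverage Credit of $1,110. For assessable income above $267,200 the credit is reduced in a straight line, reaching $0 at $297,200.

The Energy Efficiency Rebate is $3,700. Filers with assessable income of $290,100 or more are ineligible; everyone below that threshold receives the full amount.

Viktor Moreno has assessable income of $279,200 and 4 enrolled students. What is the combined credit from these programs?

$4,827

Education Credit: base = 4 × $425 = $1,700. 7% of the $17,700 excess over $261,500 is $1,239; credit = $1,700 − $1,239 = $461.
Health Coverage Credit: $279,200 is $12,000 into a $30,000 phase-out range, leaving 18,000/30,000 of the credit: $1,110 × 18,000/30,000 = $666.
Energy Efficiency Rebate: $279,200 is below the $290,100 cutoff, so the full $3,700 applies.
Total: $461 + $666 + $3,700 = $4,827.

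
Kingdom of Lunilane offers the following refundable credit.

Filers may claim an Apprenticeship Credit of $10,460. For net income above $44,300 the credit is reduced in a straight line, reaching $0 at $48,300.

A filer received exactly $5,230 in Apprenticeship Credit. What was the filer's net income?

$5,230 is 5,230/10,460 of the full $10,460, so 5,230/10,460 of the $4,000 range has been used: income = $44,300 + $4,000 × 5,230/10,460 = $46,300.

$46,300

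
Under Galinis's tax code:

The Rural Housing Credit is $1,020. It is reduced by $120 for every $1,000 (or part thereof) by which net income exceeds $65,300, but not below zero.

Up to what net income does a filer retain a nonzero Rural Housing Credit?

After 8 increments the reduction is 8 × $120 = $960, leaving $60; one more increment wipes it out. Increment 8 ends at excess 8 × $1,000 = $8,000, so the highest qualifying income is $65,300 + $8,000 = $73,300.

$73,300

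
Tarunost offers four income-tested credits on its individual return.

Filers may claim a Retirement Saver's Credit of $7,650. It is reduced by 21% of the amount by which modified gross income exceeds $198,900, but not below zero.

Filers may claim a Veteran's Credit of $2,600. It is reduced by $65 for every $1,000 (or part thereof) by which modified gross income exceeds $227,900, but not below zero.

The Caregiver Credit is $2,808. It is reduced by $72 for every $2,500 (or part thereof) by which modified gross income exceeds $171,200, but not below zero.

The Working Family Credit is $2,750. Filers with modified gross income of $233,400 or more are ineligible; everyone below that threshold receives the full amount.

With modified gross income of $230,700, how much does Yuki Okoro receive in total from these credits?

Retirement Saver's Credit: 21% of the $31,800 excess over $198,900 is $6,678; credit = $7,650 − $6,678 = $972.
Veteran's Credit: income exceeds $227,900 by $2,800, which is 3 full-or-partial $1,000 increments; reduction = 3 × $65 = $195, leaving $2,405.
Caregiver Credit: income exceeds $171,200 by $59,500, which is 24 full-or-partial $2,500 increments; reduction = 24 × $72 = $1,728, leaving $1,080.
Working Family Credit: $230,700 is below the $233,400 cutoff, so the full $2,750 applies.
Total: $972 + $2,405 + $1,080 + $2,750 = $7,207.

$7,207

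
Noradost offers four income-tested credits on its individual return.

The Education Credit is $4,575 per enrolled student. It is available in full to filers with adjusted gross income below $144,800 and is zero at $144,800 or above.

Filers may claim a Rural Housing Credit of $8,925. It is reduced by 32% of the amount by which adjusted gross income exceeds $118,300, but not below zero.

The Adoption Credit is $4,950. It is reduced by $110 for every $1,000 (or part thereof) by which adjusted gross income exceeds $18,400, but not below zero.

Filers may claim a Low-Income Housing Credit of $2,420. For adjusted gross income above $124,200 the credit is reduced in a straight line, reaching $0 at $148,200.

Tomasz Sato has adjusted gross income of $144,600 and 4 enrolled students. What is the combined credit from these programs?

Education Credit: base = 4 × $4,575 = $18,300. $144,600 is below the $144,800 cutoff, so the full $18,300 applies.
Rural Housing Credit: 32% of the $26,300 excess over $118,300 is $8,416; credit = $8,925 − $8,416 = $509.
Adoption Credit: income exceeds $18,400 by $126,200 → 127 increments × $110 = $13,970 ≥ base, so the credit is $0.
Low-Income Housing Credit: $144,600 is $20,400 into a $24,000 phase-out range, leaving 3,600/24,000 of the credit: $2,420 × 3,600/24,000 = $363.
Total: $18,300 + $509 + $0 + $363 = $19,172.

$19,172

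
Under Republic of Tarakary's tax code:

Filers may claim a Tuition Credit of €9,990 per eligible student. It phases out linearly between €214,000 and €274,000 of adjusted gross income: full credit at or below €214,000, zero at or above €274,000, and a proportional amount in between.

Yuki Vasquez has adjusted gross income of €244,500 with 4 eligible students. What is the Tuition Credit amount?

€19,647

Tuition Credit: base = 4 × €9,990 = €39,960. €244,500 is €30,500 into a €60,000 phase-out range, leaving 29,500/60,000 of the credit: €39,960 × 29,500/60,000 = €19,647.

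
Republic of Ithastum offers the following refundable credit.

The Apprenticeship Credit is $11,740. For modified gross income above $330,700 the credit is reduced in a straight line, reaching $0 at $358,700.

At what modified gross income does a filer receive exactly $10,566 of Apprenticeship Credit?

$333,500

$10,566 is 10,566/11,740 of the full $11,740, so 1,174/11,740 of the $28,000 range has been used: income = $330,700 + $28,000 × 1,174/11,740 = $333,500.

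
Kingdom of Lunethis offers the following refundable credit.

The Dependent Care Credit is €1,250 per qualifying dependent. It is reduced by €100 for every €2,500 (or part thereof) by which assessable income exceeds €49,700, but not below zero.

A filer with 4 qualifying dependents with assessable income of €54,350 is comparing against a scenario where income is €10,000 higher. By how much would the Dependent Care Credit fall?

€400

At €54,350 — base = 4 × €1,250 = €5,000. income exceeds €49,700 by €4,650, which is 2 full-or-partial €2,500 increments; reduction = 2 × €100 = €200, leaving €4,800.
At €64,350 — base = 4 × €1,250 = €5,000. income exceeds €49,700 by €14,650, which is 6 full-or-partial €2,500 increments; reduction = 6 × €100 = €600, leaving €4,400.
Lost: €4,800 − €4,400 = €400.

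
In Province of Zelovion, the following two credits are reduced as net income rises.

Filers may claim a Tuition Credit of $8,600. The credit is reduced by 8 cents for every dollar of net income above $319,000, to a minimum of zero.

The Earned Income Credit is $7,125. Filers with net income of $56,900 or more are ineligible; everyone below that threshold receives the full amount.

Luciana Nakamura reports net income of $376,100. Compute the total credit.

$4,032

Tuition Credit: 8% of the $57,100 excess over $319,000 is $4,568; credit = $8,600 − $4,568 = $4,032.
Earned Income Credit: $376,100 meets or exceeds the $56,900 cutoff, so the credit is $0.
Total: $4,032 + $0 = $4,032.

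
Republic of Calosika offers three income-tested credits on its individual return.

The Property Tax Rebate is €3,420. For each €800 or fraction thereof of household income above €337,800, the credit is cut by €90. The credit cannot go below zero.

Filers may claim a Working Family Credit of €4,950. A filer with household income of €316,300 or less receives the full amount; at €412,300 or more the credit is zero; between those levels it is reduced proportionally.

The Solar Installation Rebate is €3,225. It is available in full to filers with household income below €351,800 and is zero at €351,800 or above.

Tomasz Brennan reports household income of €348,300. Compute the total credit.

€8,685

Property Tax Rebate: income exceeds €337,800 by €10,500, which is 14 full-or-partial €800 increments; reduction = 14 × €90 = €1,260, leaving €2,160.
Working Family Credit: €348,300 is €32,000 into a €96,000 phase-out range, leaving 64,000/96,000 of the credit: €4,950 × 64,000/96,000 = €3,300.
Solar Installation Rebate: €348,300 is below the €351,800 cutoff, so the full €3,225 applies.
Total: €2,160 + €3,300 + €3,225 = €8,685.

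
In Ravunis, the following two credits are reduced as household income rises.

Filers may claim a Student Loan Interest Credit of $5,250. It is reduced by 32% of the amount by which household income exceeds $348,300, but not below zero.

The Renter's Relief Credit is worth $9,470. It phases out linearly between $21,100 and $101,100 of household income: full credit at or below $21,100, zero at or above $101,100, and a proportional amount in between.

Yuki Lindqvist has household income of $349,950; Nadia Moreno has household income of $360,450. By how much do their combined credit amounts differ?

Yuki ($349,950): Student Loan Interest Credit: 32% of the $1,650 excess over $348,300 is $528; credit = $5,250 − $528 = $4,722. Renter's Relief Credit: $349,950 is at or above $101,100, so the credit is $0. total $4,722 + $0 = $4,722
Nadia ($360,450): Student Loan Interest Credit: 32% of the $12,150 excess over $348,300 is $3,888; credit = $5,250 − $3,888 = $1,362. Renter's Relief Credit: $360,450 is at or above $101,100, so the credit is $0. total $1,362 + $0 = $1,362
Difference: |$4,722 − $1,362| = $3,360.

$3,360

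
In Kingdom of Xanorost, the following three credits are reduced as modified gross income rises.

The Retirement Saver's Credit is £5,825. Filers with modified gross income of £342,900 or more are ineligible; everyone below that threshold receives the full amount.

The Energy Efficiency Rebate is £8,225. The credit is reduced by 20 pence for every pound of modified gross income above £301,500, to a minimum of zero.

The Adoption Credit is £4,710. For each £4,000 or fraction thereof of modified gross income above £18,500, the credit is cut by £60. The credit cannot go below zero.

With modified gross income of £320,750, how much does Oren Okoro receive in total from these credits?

£10,350

Retirement Saver's Credit: £320,750 is below the £342,900 cutoff, so the full £5,825 applies.
Energy Efficiency Rebate: 20% of the £19,250 excess over £301,500 is £3,850; credit = £8,225 − £3,850 = £4,375.
Adoption Credit: income exceeds £18,500 by £302,250, which is 76 full-or-partial £4,000 increments; reduction = 76 × £60 = £4,560, leaving £150.
Total: £5,825 + £4,375 + £150 = £10,350.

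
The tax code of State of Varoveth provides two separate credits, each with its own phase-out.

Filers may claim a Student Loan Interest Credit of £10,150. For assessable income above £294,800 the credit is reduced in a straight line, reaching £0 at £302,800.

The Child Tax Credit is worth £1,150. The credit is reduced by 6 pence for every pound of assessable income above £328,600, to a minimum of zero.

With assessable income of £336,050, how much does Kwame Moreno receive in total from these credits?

Student Loan Interest Credit: £336,050 is at or above £302,800, so the credit is £0.
Child Tax Credit: 6% of the £7,450 excess over £328,600 is £447; credit = £1,150 − £447 = £703.
Total: £0 + £703 = £703.

£703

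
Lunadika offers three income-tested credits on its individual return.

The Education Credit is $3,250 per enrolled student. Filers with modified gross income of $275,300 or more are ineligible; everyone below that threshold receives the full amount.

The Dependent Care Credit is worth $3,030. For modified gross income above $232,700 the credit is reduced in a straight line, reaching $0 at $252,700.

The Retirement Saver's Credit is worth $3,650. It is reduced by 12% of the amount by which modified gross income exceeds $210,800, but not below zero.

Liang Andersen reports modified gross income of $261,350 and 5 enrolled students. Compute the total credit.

Education Credit: base = 5 × $3,250 = $16,250. $261,350 is below the $275,300 cutoff, so the full $16,250 applies.
Dependent Care Credit: $261,350 is at or above $252,700, so the credit is $0.
Retirement Saver's Credit: 12% of the $50,550 excess over $210,800 is $6,066 ≥ base, so the credit is $0.
Total: $16,250 + $0 + $0 = $16,250.

$16,250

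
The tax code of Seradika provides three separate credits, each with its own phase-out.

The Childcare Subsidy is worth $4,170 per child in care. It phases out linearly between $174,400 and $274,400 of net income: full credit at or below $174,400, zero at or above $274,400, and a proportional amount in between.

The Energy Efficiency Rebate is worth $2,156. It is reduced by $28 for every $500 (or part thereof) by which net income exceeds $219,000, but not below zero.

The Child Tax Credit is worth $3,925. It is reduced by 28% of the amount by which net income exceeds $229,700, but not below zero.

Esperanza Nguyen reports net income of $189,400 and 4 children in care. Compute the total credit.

$20,259

Childcare Subsidy: base = 4 × $4,170 = $16,680. $189,400 is $15,000 into a $100,000 phase-out range, leaving 85,000/100,000 of the credit: $16,680 × 85,000/100,000 = $14,178.
Energy Efficiency Rebate: $189,400 is at or below the $219,000 threshold, so the full $2,156 applies.
Child Tax Credit: $189,400 is at or below the $229,700 threshold, so the full $3,925 applies.
Total: $14,178 + $2,156 + $3,925 = $20,259.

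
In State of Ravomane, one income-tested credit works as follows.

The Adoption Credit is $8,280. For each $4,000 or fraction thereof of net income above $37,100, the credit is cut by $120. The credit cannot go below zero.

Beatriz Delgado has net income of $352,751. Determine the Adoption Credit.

$0

Adoption Credit: income exceeds $37,100 by $315,651 → 79 increments × $120 = $9,480 ≥ base, so the credit is $0.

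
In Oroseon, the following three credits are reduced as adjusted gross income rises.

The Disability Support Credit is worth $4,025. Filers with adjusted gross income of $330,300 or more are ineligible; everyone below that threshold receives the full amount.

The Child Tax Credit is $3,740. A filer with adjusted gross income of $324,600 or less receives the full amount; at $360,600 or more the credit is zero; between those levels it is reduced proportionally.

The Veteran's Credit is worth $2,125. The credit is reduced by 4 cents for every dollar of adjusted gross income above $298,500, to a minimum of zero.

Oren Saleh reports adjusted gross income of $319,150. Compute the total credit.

$9,064

Disability Support Credit: $319,150 is below the $330,300 cutoff, so the full $4,025 applies.
Child Tax Credit: $319,150 is at or below the $324,600 threshold, so the full $3,740 applies.
Veteran's Credit: 4% of the $20,650 excess over $298,500 is $826; credit = $2,125 − $826 = $1,299.
Total: $4,025 + $3,740 + $1,299 = $9,064.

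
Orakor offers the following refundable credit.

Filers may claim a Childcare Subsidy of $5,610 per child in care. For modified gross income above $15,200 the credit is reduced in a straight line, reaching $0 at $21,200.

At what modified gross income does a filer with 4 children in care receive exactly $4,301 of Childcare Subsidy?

$20,050

Full credit = 4 × $5,610 = $22,440.
$4,301 is 4,301/22,440 of the full $22,440, so 18,139/22,440 of the $6,000 range has been used: income = $15,200 + $6,000 × 18,139/22,440 = $20,050.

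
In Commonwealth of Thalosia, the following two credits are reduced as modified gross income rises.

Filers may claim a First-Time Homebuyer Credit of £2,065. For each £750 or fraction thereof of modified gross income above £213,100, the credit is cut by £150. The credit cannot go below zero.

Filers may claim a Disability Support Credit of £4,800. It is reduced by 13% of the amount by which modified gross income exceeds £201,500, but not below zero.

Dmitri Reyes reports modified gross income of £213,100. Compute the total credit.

First-Time Homebuyer Credit: £213,100 is at or below the £213,100 threshold, so the full £2,065 applies.
Disability Support Credit: 13% of the £11,600 excess over £201,500 is £1,508; credit = £4,800 − £1,508 = £3,292.
Total: £2,065 + £3,292 = £5,357.

£5,357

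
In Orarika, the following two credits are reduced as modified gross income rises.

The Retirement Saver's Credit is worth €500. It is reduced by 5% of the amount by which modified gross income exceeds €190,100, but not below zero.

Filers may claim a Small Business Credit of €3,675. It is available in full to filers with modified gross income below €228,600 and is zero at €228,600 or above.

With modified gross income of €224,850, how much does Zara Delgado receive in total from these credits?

Retirement Saver's Credit: 5% of the €34,750 excess over €190,100 is €1,737.50 ≥ base, so the credit is €0.
Small Business Credit: €224,850 is below the €228,600 cutoff, so the full €3,675 applies.
Total: €0 + €3,675 = €3,675.

€3,675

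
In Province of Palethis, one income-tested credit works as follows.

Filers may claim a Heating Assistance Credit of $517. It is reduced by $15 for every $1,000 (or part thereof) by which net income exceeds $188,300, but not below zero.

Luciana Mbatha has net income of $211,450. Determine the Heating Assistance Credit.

Heating Assistance Credit: income exceeds $188,300 by $23,150, which is 24 full-or-partial $1,000 increments; reduction = 24 × $15 = $360, leaving $157.

$157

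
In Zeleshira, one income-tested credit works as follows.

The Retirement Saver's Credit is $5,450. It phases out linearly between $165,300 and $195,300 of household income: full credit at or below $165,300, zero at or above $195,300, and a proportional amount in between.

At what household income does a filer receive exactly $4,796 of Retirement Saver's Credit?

$4,796 is 4,796/5,450 of the full $5,450, so 654/5,450 of the $30,000 range has been used: income = $165,300 + $30,000 × 654/5,450 = $168,900.

$168,900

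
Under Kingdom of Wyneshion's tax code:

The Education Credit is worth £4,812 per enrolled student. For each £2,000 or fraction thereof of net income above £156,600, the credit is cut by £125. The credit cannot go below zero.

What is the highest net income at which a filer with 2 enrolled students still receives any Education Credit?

Full credit = 2 × £4,812 = £9,624.
After 76 increments the reduction is 76 × £125 = £9,500, leaving £124; one more increment wipes it out. Increment 76 ends at excess 76 × £2,000 = £152,000, so the highest qualifying income is £156,600 + £152,000 = £308,600.

£308,600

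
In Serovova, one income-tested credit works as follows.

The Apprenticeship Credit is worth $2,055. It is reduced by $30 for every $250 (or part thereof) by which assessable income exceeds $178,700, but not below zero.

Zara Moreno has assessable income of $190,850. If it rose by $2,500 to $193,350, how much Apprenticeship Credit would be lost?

At $190,850 — income exceeds $178,700 by $12,150, which is 49 full-or-partial $250 increments; reduction = 49 × $30 = $1,470, leaving $585.
At $193,350 — income exceeds $178,700 by $14,650, which is 59 full-or-partial $250 increments; reduction = 59 × $30 = $1,770, leaving $285.
Lost: $585 − $285 = $300.

$300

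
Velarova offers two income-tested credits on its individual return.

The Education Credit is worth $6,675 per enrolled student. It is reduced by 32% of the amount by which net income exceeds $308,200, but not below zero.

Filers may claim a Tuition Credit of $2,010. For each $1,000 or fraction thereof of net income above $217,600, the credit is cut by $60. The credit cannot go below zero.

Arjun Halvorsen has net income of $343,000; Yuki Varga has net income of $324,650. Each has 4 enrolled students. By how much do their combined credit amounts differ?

$5,872

Arjun ($343,000): Education Credit: base = 4 × $6,675 = $26,700. 32% of the $34,800 excess over $308,200 is $11,136; credit = $26,700 − $11,136 = $15,564. Tuition Credit: income exceeds $217,600 by $125,400 → 126 increments × $60 = $7,560 ≥ base, so the credit is $0. total $15,564 + $0 = $15,564
Yuki ($324,650): Education Credit: base = 4 × $6,675 = $26,700. 32% of the $16,450 excess over $308,200 is $5,264; credit = $26,700 − $5,264 = $21,436. Tuition Credit: income exceeds $217,600 by $107,050 → 108 increments × $60 = $6,480 ≥ base, so the credit is $0. total $21,436 + $0 = $21,436
Difference: |$15,564 − $21,436| = $5,872.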